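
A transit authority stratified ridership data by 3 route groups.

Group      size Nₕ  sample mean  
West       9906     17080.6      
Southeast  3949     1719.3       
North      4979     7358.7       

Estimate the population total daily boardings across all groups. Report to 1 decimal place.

212628906.6

West: 9906·17080.6 = 169200423.6
Southeast: 3949·1719.3 = 6789515.7
North: 4979·7358.7 = 36638967.3
τ̂ = Σ Nₕx̄ₕ = 212628906.6.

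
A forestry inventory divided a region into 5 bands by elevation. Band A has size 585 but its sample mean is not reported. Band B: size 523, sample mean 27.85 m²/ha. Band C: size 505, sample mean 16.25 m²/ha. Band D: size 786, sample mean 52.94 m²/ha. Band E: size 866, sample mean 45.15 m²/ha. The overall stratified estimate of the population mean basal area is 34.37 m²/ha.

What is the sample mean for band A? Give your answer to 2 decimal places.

14.93

N = 585 + 523 + 505 + 786 + 866 = 3265.
Overall total = μ·N = 34.37·3265 = 112218.05.
Subtract the known strata: 523·27.85 + 505·16.25 + 786·52.94 + 866·45.15 = 103482.54.
Remaining total for band A: 112218.05 − 103482.54 = 8735.51.
Divide by its size: 8735.51 / 585 = 14.9325... → 14.93.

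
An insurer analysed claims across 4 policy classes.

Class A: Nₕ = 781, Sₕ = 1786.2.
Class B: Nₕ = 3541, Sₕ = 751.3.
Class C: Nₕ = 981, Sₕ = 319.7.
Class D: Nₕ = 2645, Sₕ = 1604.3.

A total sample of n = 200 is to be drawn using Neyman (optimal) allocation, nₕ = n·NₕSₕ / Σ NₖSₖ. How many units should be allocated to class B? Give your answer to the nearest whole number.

62

Σ NₕSₕ = 781·1786.2 + 3541·751.3 + 981·319.7 + 2645·1604.3 = 8612374.7.
Share for B: 2660353.3/8612374.7 = 0.30890.
n_B = 200 × 0.30890 = 61.780... → 62.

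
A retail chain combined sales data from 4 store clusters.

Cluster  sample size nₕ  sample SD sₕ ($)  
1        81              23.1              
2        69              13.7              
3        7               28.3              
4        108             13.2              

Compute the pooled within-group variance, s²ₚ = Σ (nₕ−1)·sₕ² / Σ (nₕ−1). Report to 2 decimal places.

302.30

1: (81−1)·23.1² = 80·533.61 = 42688.8
2: (69−1)·13.7² = 68·187.69 = 12762.92
3: (7−1)·28.3² = 6·800.89 = 4805.34
4: (108−1)·13.2² = 107·174.24 = 18643.68
Numerator = 78900.74; denominator = Σ(nₕ−1) = 261.
s²ₚ = 78900.74/261 = 302.3017... → 302.30.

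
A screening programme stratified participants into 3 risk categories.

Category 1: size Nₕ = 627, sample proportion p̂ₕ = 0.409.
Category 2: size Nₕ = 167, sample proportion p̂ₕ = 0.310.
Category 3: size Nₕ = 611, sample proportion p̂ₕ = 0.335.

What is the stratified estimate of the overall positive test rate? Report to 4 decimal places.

Wₕ = Nₕ/N with N = 1405: 0.4463, 0.1189, 0.4349.
p̂_st = 0.4463·0.409 + 0.1189·0.310 + 0.4349·0.335 ≈ 0.365052... → 0.3651.

0.3651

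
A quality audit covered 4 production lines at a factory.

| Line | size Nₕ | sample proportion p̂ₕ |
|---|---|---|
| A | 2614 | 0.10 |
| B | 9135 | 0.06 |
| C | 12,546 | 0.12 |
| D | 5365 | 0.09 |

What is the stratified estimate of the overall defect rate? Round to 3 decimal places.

Wₕ = Nₕ/N with N = 29660: 0.0881, 0.3080, 0.4230, 0.1809.
p̂_st = 0.0881·0.10 + 0.3080·0.06 + 0.4230·0.12 + 0.1809·0.09 ≈ 0.09433... → 0.094.

0.094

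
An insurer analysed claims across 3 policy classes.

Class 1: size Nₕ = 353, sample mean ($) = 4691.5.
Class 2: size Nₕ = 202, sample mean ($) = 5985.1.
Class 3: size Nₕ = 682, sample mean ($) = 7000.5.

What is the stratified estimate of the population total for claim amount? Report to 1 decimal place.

Estimate total by summing Nₕ·x̄ₕ over strata.
353·4691.5 + 202·5985.1 + 682·7000.5 = 1656099.5 + 1208990.2 + 4774341 = 7639430.7.

7639430.7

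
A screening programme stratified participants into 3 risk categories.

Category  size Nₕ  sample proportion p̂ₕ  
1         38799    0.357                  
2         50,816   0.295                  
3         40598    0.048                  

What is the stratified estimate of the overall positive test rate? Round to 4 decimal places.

N = 38799 + 50816 + 40598 = 130213.
Overall proportion = Σ (Nₕ/N)·p̂ₕ.
Σ Nₕp̂ₕ = 13851.243 + 14990.72 + 1948.704 = 30790.667.
30790.667 / 130213 = 0.236464... → 0.2365.

0.2365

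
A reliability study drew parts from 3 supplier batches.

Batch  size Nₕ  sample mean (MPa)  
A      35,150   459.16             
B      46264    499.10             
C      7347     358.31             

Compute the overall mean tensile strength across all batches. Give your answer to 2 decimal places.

N = 88761; weights Wₕ = Nₕ/N = (0.3960, 0.5212, 0.0828).
x̄_st = Σ Wₕ·x̄ₕ = 0.3960·459.16 + 0.5212·499.10 + 0.0828·358.31 ≈ 471.6299...
→ 471.63.

471.63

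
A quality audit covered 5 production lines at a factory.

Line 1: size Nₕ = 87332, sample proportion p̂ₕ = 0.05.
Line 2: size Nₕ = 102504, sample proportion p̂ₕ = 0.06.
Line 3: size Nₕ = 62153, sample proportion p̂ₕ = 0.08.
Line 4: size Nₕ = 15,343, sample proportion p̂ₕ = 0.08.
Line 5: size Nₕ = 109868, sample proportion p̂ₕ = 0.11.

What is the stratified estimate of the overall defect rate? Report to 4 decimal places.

Wₕ = Nₕ/N with N = 377200: 0.2315, 0.2717, 0.1648, 0.0407, 0.2913.
p̂_st = 0.2315·0.05 + 0.2717·0.06 + 0.1648·0.08 + 0.0407·0.08 + 0.2913·0.11 ≈ 0.076357... → 0.0764.

0.0764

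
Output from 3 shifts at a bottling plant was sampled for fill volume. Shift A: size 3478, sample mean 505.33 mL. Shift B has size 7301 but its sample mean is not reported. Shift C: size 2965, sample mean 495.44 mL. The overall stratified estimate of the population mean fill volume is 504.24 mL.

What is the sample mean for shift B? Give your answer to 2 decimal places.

N = 3478 + 7301 + 2965 = 13744.
Overall total = μ·N = 504.24·13744 = 6930274.56.
Subtract the known strata: 3478·505.33 + 2965·495.44 = 3226517.34.
Remaining total for shift B: 6930274.56 − 3226517.34 = 3703757.22.
Divide by its size: 3703757.22 / 7301 = 507.2945... → 507.29.

507.29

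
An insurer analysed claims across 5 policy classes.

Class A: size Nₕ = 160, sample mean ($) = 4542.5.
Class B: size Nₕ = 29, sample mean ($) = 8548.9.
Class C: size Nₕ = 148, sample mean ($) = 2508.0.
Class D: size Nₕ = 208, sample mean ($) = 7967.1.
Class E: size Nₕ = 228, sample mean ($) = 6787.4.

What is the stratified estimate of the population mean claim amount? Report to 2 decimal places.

N = 773; weights Wₕ = Nₕ/N = (0.2070, 0.0375, 0.1915, 0.2691, 0.2950).
x̄_st = Σ Wₕ·x̄ₕ = 0.2070·4542.5 + 0.0375·8548.9 + 0.1915·2508.0 + 0.2691·7967.1 + 0.2950·6787.4 ≈ 5886.9160...
→ 5886.92.

5886.92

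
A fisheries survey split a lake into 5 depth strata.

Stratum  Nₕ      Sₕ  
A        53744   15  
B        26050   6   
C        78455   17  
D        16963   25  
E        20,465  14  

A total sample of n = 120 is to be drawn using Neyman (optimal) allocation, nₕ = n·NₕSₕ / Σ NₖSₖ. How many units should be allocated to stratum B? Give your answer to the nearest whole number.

6

Σ NₕSₕ = 53744·15 + 26050·6 + 78455·17 + 16963·25 + 20465·14 = 3006780.
Share for B: 156300/3006780 = 0.05198.
n_B = 120 × 0.05198 = 6.238... → 6.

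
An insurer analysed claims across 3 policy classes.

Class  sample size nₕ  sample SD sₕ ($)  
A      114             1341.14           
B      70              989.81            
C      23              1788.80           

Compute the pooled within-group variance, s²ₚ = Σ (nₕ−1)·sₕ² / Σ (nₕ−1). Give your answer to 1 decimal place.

Degrees of freedom: 113 + 69 + 22 = 204.
Σ(nₕ−1)sₕ² = 113·1798656.4996 + 69·979723.8361 + 22·3199805.44 = 341244848.8257.
s²ₚ = 341244848.8257 / 204 = 1672768.867... → 1672768.9.

1672768.9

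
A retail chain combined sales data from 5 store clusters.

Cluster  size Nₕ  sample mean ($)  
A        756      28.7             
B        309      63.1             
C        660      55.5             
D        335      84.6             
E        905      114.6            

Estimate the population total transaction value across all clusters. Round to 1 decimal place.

209879.1

A: 756·28.7 = 21697.2
B: 309·63.1 = 19497.9
C: 660·55.5 = 36630
D: 335·84.6 = 28341
E: 905·114.6 = 103713
τ̂ = Σ Nₕx̄ₕ = 209879.1.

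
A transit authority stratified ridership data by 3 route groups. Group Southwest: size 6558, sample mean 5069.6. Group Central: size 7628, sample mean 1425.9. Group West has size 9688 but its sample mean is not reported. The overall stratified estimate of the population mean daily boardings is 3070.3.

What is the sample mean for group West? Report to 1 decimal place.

Σ Nₕx̄ₕ = N·μ, so 9688·x̄_West = 23874·3070.3 − (6558·5069.6 + 7628·1425.9).
= 73300342.2 − 44123202 = 29177140.2.
x̄_West = 29177140.2 / 9688 = 3011.678... → 3011.7.

3011.7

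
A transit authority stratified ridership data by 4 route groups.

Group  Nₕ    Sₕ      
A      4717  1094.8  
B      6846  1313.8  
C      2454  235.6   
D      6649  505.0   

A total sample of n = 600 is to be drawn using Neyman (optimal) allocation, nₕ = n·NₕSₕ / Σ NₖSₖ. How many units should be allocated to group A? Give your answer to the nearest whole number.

A: NₕSₕ = 4717·1094.8 = 5164171.6
B: NₕSₕ = 6846·1313.8 = 8994274.8
C: NₕSₕ = 2454·235.6 = 578162.4
D: NₕSₕ = 6649·505.0 = 3357745
Σ NₕSₕ = 18094353.8.
n_A = 600·5164171.6/18094353.8 = 171.241... → 171.

171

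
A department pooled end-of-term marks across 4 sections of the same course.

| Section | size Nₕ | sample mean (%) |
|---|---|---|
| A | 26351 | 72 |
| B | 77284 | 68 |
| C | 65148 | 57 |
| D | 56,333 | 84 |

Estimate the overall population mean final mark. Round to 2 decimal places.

x̄_st = (Σ Nₕx̄ₕ) / (Σ Nₕ) = (26351·72 + 77284·68 + 65148·57 + 56333·84) / 225116
= 15597992 / 225116 = 69.2887... → 69.29.

69.29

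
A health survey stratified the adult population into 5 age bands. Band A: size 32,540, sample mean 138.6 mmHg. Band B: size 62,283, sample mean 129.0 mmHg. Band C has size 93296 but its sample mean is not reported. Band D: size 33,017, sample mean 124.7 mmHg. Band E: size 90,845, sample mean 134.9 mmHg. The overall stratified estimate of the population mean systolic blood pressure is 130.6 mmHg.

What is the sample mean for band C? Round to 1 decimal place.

126.8

Σ Nₕx̄ₕ = N·μ, so 93296·x̄_C = 311981·130.6 − (32540·138.6 + 62283·129.0 + 33017·124.7 + 90845·134.9).
= 40744718.6 − 28916761.4 = 11827957.2.
x̄_C = 11827957.2 / 93296 = 126.779... → 126.8.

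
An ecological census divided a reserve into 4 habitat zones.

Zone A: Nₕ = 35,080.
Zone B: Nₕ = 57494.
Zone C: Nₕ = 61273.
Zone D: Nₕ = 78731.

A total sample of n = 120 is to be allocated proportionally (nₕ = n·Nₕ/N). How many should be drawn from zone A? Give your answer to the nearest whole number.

Share of zone A = 35080/232578 = 0.15083.
Allocate 120 × 0.15083 = 18.100... → 18.

18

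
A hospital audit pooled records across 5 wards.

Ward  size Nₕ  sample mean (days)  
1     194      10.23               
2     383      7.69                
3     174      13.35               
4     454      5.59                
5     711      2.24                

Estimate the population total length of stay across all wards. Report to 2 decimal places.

1: 194·10.23 = 1984.62
2: 383·7.69 = 2945.27
3: 174·13.35 = 2322.9
4: 454·5.59 = 2537.86
5: 711·2.24 = 1592.64
τ̂ = Σ Nₕx̄ₕ = 11383.29.

11383.29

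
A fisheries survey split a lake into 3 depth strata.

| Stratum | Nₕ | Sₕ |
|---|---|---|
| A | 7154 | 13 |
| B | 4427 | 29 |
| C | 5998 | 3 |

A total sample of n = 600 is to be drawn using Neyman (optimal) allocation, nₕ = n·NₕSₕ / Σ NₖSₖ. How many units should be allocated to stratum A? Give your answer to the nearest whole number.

233

Σ NₕSₕ = 7154·13 + 4427·29 + 5998·3 = 239379.
Share for A: 93002/239379 = 0.38851.
n_A = 600 × 0.38851 = 233.108... → 233.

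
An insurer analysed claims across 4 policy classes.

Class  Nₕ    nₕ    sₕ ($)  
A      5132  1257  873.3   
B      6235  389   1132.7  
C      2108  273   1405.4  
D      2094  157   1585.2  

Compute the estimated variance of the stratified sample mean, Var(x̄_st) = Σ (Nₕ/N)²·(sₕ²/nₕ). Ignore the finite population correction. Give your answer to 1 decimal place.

N = 15569; Wₕ = Nₕ/N.
class A: (5132/15569)²·873.3²/1257 = 65.9240
class B: (6235/15569)²·1132.7²/389 = 528.9708
class C: (2108/15569)²·1405.4²/273 = 132.6347
class D: (2094/15569)²·1585.2²/157 = 289.5345
Sum = 1017.0640 → 1017.1.

1017.1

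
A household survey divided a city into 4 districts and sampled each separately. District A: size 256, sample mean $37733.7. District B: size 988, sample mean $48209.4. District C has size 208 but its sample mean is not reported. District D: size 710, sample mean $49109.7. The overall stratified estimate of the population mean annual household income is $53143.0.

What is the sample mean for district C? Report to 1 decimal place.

109310.4

N = 256 + 988 + 208 + 710 = 2162.
Overall total = μ·N = 53143.0·2162 = 114895166.
Subtract the known strata: 256·37733.7 + 988·48209.4 + 710·49109.7 = 92158601.4.
Remaining total for district C: 114895166 − 92158601.4 = 22736564.6.
Divide by its size: 22736564.6 / 208 = 109310.407... → 109310.4.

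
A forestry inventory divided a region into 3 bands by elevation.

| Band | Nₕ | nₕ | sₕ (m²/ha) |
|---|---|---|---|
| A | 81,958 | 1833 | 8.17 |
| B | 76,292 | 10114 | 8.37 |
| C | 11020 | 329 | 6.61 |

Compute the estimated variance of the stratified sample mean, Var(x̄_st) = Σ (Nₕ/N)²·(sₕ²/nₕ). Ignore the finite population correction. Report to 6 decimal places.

N = 169270; Wₕ = Nₕ/N.
band A: (81958/169270)²·8.17²/1833 = 0.008536982
band B: (76292/169270)²·8.37²/10114 = 0.001407103
band C: (11020/169270)²·6.61²/329 = 0.000562873
Sum = 0.010506958 → 0.010507.

0.010507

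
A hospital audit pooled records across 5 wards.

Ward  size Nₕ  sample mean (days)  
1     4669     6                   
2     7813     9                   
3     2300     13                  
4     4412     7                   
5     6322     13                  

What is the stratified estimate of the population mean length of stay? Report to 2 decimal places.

N = 25516; weights Wₕ = Nₕ/N = (0.1830, 0.3062, 0.0901, 0.1729, 0.2478).
x̄_st = Σ Wₕ·x̄ₕ = 0.1830·6 + 0.3062·9 + 0.0901·13 + 0.1729·7 + 0.2478·13 ≈ 9.4569...
→ 9.46.

9.46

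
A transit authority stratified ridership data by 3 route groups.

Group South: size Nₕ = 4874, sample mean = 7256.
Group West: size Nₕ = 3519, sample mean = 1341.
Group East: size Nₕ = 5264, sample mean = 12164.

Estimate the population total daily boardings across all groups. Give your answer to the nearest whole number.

104116019

South: 4874·7256 = 35365744
West: 3519·1341 = 4718979
East: 5264·12164 = 64031296
τ̂ = Σ Nₕx̄ₕ = 104116019.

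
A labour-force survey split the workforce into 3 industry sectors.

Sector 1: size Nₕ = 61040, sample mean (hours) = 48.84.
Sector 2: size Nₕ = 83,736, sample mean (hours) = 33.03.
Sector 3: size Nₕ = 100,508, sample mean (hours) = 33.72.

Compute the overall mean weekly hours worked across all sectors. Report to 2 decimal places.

37.25

N = 61040 + 83736 + 100508 = 245284.
Weight each subgroup mean by Nₕ/N and sum.
Σ Nₕx̄ₕ = 61040·48.84 + 83736·33.03 + 100508·33.72 = 2981193.6 + 2765800.08 + 3389129.76 = 9136123.44.
Divide by N: 9136123.44 / 245284 = 37.2471... → 37.25.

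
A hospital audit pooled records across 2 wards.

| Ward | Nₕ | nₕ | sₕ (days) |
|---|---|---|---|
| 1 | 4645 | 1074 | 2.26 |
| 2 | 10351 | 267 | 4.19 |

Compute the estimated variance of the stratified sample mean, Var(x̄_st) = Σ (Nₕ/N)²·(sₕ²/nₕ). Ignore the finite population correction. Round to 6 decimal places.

0.031784

N = 14996. Term for each stratum: Wₕ²sₕ²/nₕ.
Var(x̄_st) = 0.000456282 + 0.031327846 = 0.031784128 → 0.031784.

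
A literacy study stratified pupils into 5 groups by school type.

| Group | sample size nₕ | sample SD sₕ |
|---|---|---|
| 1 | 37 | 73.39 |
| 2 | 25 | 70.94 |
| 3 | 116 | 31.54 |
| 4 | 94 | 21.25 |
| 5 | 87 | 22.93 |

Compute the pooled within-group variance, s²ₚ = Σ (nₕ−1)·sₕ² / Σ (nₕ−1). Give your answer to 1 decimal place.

1458.4

Degrees of freedom: 36 + 24 + 115 + 93 + 86 = 354.
Σ(nₕ−1)sₕ² = 36·5386.0921 + 24·5032.4836 + 115·994.7716 + 93·451.5625 + 86·525.7849 = 516290.4699.
s²ₚ = 516290.4699 / 354 = 1458.448... → 1458.4.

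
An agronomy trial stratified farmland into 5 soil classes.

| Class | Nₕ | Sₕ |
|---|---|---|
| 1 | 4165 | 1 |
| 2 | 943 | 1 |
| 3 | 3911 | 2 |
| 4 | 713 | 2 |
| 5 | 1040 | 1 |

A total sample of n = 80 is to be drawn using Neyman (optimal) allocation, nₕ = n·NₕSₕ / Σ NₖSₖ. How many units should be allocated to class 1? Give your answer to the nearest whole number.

Σ NₕSₕ = 4165·1 + 943·1 + 3911·2 + 713·2 + 1040·1 = 15396.
Share for 1: 4165/15396 = 0.27052.
n_1 = 80 × 0.27052 = 21.642... → 22.

22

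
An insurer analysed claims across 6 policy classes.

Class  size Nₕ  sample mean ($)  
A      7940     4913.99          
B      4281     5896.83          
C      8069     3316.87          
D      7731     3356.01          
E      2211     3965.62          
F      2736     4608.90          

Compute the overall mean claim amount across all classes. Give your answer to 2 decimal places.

4196.45

x̄_st = (Σ Nₕx̄ₕ) / (Σ Nₕ) = (7940·4913.99 + 4281·5896.83 + 8069·3316.87 + 7731·3356.01 + 2211·3965.62 + 2736·4608.90) / 32968
= 138348483.39 / 32968 = 4196.4476... → 4196.45.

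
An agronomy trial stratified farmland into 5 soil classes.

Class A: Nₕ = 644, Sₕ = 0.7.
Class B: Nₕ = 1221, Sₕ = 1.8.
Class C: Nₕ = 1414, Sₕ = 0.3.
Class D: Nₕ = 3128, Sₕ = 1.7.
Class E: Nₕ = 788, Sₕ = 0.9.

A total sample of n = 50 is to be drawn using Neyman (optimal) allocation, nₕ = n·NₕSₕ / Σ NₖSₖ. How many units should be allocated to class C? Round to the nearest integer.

2

A: NₕSₕ = 644·0.7 = 450.8
B: NₕSₕ = 1221·1.8 = 2197.8
C: NₕSₕ = 1414·0.3 = 424.2
D: NₕSₕ = 3128·1.7 = 5317.6
E: NₕSₕ = 788·0.9 = 709.2
Σ NₕSₕ = 9099.6.
n_C = 50·424.2/9099.6 = 2.331... → 2.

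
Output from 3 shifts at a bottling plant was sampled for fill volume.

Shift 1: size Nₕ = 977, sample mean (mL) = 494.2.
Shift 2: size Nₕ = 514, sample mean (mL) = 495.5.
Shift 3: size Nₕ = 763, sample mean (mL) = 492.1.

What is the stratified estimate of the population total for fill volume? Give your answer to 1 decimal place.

1: 977·494.2 = 482833.4
2: 514·495.5 = 254687
3: 763·492.1 = 375472.3
τ̂ = Σ Nₕx̄ₕ = 1112992.7.

1112992.7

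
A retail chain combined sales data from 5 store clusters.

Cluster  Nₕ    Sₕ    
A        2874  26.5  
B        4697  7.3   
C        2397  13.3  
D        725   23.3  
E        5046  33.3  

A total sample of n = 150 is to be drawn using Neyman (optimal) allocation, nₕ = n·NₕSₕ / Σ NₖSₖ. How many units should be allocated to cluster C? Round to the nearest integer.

A: NₕSₕ = 2874·26.5 = 76161
B: NₕSₕ = 4697·7.3 = 34288.1
C: NₕSₕ = 2397·13.3 = 31880.1
D: NₕSₕ = 725·23.3 = 16892.5
E: NₕSₕ = 5046·33.3 = 168031.8
Σ NₕSₕ = 327253.5.
n_C = 150·31880.1/327253.5 = 14.613... → 15.

15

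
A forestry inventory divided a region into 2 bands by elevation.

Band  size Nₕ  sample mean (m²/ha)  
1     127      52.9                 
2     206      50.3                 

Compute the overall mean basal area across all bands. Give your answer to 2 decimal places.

x̄_st = (Σ Nₕx̄ₕ) / (Σ Nₕ) = (127·52.9 + 206·50.3) / 333
= 17080.1 / 333 = 51.2916... → 51.29.

51.29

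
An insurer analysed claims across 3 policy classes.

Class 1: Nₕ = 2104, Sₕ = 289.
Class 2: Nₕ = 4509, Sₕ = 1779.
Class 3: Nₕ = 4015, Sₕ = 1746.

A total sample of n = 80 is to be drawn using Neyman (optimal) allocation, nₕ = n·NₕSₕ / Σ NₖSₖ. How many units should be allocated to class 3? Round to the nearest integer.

Σ NₕSₕ = 2104·289 + 4509·1779 + 4015·1746 = 15639757.
Share for 3: 7010190/15639757 = 0.44823.
n_3 = 80 × 0.44823 = 35.858... → 36.

36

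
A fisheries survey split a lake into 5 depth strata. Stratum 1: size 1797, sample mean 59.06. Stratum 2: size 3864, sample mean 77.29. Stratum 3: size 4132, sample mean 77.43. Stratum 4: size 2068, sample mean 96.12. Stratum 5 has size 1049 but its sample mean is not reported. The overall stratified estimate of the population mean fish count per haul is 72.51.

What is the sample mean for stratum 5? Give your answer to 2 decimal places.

12.02

N = 1797 + 3864 + 4132 + 2068 + 1049 = 12910.
Overall total = μ·N = 72.51·12910 = 936104.1.
Subtract the known strata: 1797·59.06 + 3864·77.29 + 4132·77.43 + 2068·96.12 = 923496.3.
Remaining total for stratum 5: 936104.1 − 923496.3 = 12607.8.
Divide by its size: 12607.8 / 1049 = 12.0189... → 12.02.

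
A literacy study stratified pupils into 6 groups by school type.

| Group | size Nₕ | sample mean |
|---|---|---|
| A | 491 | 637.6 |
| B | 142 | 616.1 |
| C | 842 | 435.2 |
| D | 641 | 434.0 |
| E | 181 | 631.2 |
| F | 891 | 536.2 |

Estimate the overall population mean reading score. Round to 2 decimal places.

x̄_st = (Σ Nₕx̄ₕ) / (Σ Nₕ) = (491·637.6 + 142·616.1 + 842·435.2 + 641·434.0 + 181·631.2 + 891·536.2) / 3188
= 1637181.6 / 3188 = 513.5450... → 513.55.

513.55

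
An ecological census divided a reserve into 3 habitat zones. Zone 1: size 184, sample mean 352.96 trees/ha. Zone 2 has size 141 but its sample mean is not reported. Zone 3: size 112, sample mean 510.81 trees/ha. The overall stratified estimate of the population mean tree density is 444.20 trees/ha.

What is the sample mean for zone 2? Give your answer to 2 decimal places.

N = 184 + 141 + 112 = 437.
Overall total = μ·N = 444.20·437 = 194115.4.
Subtract the known strata: 184·352.96 + 112·510.81 = 122155.36.
Remaining total for zone 2: 194115.4 − 122155.36 = 71960.04.
Divide by its size: 71960.04 / 141 = 510.3549... → 510.35.

510.35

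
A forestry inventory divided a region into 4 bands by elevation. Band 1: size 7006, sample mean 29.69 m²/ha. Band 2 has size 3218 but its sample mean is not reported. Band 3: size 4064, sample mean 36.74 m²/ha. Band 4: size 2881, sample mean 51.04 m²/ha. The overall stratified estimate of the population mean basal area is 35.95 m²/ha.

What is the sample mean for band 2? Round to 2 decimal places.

35.07

N = 7006 + 3218 + 4064 + 2881 = 17169.
Overall total = μ·N = 35.95·17169 = 617225.55.
Subtract the known strata: 7006·29.69 + 4064·36.74 + 2881·51.04 = 504365.74.
Remaining total for band 2: 617225.55 − 504365.74 = 112859.81.
Divide by its size: 112859.81 / 3218 = 35.0714... → 35.07.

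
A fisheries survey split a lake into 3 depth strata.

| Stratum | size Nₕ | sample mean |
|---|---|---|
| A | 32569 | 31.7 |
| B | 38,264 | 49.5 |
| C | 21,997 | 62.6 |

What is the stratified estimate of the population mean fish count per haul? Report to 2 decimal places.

46.36

N = 32569 + 38264 + 21997 = 92830.
Weight each subgroup mean by Nₕ/N and sum.
Σ Nₕx̄ₕ = 32569·31.7 + 38264·49.5 + 21997·62.6 = 1032437.3 + 1894068 + 1377012.2 = 4303517.5.
Divide by N: 4303517.5 / 92830 = 46.3591... → 46.36.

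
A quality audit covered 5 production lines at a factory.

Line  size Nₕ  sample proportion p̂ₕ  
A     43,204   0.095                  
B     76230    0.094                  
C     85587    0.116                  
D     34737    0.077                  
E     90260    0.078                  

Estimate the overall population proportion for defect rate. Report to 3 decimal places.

0.094

Wₕ = Nₕ/N with N = 330018: 0.1309, 0.2310, 0.2593, 0.1053, 0.2735.
p̂_st = 0.1309·0.095 + 0.2310·0.094 + 0.2593·0.116 + 0.1053·0.077 + 0.2735·0.078 ≈ 0.09367... → 0.094.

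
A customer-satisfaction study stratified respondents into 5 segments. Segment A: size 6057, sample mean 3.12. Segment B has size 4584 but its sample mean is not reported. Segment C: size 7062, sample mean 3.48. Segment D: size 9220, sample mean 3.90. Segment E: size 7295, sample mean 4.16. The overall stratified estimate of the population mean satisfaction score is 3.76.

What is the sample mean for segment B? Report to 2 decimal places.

Σ Nₕx̄ₕ = N·μ, so 4584·x̄_B = 34218·3.76 − (6057·3.12 + 7062·3.48 + 9220·3.90 + 7295·4.16).
= 128659.68 − 109778.8 = 18880.88.
x̄_B = 18880.88 / 4584 = 4.1189... → 4.12.

4.12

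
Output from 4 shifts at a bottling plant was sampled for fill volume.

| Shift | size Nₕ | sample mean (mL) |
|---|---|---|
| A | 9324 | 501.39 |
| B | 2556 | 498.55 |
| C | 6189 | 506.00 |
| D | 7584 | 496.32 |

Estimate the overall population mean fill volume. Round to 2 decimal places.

500.72

N = 25653; weights Wₕ = Nₕ/N = (0.3635, 0.0996, 0.2413, 0.2956).
x̄_st = Σ Wₕ·x̄ₕ = 0.3635·501.39 + 0.0996·498.55 + 0.2413·506.00 + 0.2956·496.32 ≈ 500.7203...
→ 500.72.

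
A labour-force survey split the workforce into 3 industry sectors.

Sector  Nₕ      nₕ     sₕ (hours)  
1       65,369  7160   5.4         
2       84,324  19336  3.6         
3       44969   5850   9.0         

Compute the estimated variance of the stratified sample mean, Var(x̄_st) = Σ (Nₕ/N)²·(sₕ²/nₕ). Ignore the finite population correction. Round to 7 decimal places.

0.0013239

N = 194662. Term for each stratum: Wₕ²sₕ²/nₕ.
Var(x̄_st) = 0.0004592570 + 0.0001257704 + 0.0007389129 = 0.0013239403 → 0.0013239.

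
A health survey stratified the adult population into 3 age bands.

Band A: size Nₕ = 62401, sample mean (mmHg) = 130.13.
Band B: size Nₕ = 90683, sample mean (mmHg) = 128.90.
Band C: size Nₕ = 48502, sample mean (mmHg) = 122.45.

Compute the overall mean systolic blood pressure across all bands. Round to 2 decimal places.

127.73

N = 201586; weights Wₕ = Nₕ/N = (0.3096, 0.4498, 0.2406).
x̄_st = Σ Wₕ·x̄ₕ = 0.3096·130.13 + 0.4498·128.90 + 0.2406·122.45 ≈ 127.7289...
→ 127.73.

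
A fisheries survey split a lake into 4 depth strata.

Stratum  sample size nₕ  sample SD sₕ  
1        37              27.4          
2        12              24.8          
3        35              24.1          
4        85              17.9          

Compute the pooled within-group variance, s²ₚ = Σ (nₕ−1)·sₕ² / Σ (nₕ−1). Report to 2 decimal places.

1: (37−1)·27.4² = 36·750.76 = 27027.36
2: (12−1)·24.8² = 11·615.04 = 6765.44
3: (35−1)·24.1² = 34·580.81 = 19747.54
4: (85−1)·17.9² = 84·320.41 = 26914.44
Numerator = 80454.78; denominator = Σ(nₕ−1) = 165.
s²ₚ = 80454.78/165 = 487.6047... → 487.60.

487.60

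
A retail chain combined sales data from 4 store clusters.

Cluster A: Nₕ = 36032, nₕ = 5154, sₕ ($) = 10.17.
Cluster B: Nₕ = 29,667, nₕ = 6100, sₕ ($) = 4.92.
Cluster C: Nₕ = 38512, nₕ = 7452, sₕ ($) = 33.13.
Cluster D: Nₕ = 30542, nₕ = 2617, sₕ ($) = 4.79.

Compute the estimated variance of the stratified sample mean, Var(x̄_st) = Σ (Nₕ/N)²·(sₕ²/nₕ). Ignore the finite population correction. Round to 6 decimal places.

0.014108

N = 134753; Wₕ = Nₕ/N.
cluster A: (36032/134753)²·10.17²/5154 = 0.001434820
cluster B: (29667/134753)²·4.92²/6100 = 0.000192341
cluster C: (38512/134753)²·33.13²/7452 = 0.012030545
cluster D: (30542/134753)²·4.79²/2617 = 0.000450387
Sum = 0.014108091 → 0.014108.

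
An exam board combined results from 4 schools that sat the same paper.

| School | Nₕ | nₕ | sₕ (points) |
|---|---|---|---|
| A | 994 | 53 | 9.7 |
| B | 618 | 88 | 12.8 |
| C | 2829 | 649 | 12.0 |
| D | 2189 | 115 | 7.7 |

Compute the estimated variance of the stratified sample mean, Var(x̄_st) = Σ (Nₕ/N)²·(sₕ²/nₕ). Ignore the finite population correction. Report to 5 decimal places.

N = 6630; Wₕ = Nₕ/N.
school A: (994/6630)²·9.7²/53 = 0.03990371
school B: (618/6630)²·12.8²/88 = 0.01617660
school C: (2829/6630)²·12.0²/649 = 0.04039770
school D: (2189/6630)²·7.7²/115 = 0.05620152
Sum = 0.15267953 → 0.15268.

0.15268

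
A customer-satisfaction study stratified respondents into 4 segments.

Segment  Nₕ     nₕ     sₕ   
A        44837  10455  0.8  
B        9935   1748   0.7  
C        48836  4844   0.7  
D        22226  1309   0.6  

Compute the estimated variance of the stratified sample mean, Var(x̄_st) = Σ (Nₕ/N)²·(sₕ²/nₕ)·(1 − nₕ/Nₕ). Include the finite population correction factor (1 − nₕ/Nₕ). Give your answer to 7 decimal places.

0.0000292

N = 125834; Wₕ = Nₕ/N.
segment A: (44837/125834)²·0.8²/10455·(1 − 10455/44837) = 0.0000059597
segment B: (9935/125834)²·0.7²/1748·(1 − 1748/9935) = 0.0000014400
segment C: (48836/125834)²·0.7²/4844·(1 − 4844/48836) = 0.0000137249
segment D: (22226/125834)²·0.6²/1309·(1 − 1309/22226) = 0.0000080747
Sum = 0.0000291993 → 0.0000292.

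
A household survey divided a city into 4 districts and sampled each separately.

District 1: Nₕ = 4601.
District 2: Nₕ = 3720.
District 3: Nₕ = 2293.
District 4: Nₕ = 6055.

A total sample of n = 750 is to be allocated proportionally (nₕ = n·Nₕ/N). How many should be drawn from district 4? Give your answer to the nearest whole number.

Share of district 4 = 6055/16669 = 0.36325.
Allocate 750 × 0.36325 = 272.437... → 272.

272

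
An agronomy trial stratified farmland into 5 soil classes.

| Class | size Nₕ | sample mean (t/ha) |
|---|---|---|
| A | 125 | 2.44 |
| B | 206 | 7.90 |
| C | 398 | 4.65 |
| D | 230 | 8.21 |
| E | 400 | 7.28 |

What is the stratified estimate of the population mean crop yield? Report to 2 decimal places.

x̄_st = (Σ Nₕx̄ₕ) / (Σ Nₕ) = (125·2.44 + 206·7.90 + 398·4.65 + 230·8.21 + 400·7.28) / 1359
= 8583.4 / 1359 = 6.3160... → 6.32.

6.32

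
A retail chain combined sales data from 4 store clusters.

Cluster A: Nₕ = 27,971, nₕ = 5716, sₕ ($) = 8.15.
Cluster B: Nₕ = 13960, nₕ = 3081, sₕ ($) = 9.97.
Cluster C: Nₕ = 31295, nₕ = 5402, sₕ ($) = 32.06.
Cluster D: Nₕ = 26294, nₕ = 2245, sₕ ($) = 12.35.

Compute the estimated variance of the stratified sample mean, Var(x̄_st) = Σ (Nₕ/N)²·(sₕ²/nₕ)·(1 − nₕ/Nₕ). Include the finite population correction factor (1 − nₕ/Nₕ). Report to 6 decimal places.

0.021130

N = 99520; Wₕ = Nₕ/N.
cluster A: (27971/99520)²·8.15²/5716·(1 − 5716/27971) = 0.000730361
cluster B: (13960/99520)²·9.97²/3081·(1 − 3081/13960) = 0.000494712
cluster C: (31295/99520)²·32.06²/5402·(1 − 5402/31295) = 0.015567148
cluster D: (26294/99520)²·12.35²/2245·(1 − 2245/26294) = 0.004337610
Sum = 0.021129831 → 0.021130.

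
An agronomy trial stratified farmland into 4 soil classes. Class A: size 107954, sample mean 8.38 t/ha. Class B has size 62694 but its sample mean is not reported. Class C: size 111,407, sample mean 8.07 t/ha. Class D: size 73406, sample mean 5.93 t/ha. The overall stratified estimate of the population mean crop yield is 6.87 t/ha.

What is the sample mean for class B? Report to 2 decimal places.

N = 107954 + 62694 + 111407 + 73406 = 355461.
Overall total = μ·N = 6.87·355461 = 2442017.07.
Subtract the known strata: 107954·8.38 + 111407·8.07 + 73406·5.93 = 2239006.59.
Remaining total for class B: 2442017.07 − 2239006.59 = 203010.48.
Divide by its size: 203010.48 / 62694 = 3.2381... → 3.24.

3.24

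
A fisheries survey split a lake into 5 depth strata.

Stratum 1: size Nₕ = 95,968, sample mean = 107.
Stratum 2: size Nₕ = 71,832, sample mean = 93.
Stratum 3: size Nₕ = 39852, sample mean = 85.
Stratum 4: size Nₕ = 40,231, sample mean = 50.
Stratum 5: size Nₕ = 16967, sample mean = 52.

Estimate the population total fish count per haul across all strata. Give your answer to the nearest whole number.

23230206

Estimate total by summing Nₕ·x̄ₕ over strata.
95968·107 + 71832·93 + 39852·85 + 40231·50 + 16967·52 = 10268576 + 6680376 + 3387420 + 2011550 + 882284 = 23230206.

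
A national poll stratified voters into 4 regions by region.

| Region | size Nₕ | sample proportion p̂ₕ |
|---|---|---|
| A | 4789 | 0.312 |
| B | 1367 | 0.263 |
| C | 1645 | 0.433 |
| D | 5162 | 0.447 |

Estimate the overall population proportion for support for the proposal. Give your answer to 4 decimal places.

Wₕ = Nₕ/N with N = 12963: 0.3694, 0.1055, 0.1269, 0.3982.
p̂_st = 0.3694·0.312 + 0.1055·0.263 + 0.1269·0.433 + 0.3982·0.447 ≈ 0.375946... → 0.3759.

0.3759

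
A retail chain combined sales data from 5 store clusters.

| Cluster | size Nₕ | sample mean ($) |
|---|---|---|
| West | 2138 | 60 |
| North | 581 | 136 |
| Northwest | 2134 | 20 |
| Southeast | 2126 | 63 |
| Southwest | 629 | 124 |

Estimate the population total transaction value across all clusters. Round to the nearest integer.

461910

West: 2138·60 = 128280
North: 581·136 = 79016
Northwest: 2134·20 = 42680
Southeast: 2126·63 = 133938
Southwest: 629·124 = 77996
τ̂ = Σ Nₕx̄ₕ = 461910.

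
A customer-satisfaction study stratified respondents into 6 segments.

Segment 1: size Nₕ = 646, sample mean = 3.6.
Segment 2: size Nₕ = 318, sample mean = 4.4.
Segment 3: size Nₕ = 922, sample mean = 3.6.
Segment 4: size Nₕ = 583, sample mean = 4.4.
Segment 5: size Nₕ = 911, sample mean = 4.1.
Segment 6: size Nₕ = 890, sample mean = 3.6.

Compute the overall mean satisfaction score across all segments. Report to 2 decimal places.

3.88

N = 646 + 318 + 922 + 583 + 911 + 890 = 4270.
Overall mean = Σ (Nₕ/N)·x̄ₕ — weight by population share, not a simple average.
Σ Nₕx̄ₕ = 646·3.6 + 318·4.4 + 922·3.6 + 583·4.4 + 911·4.1 + 890·3.6 = 2325.6 + 1399.2 + 3319.2 + 2565.2 + 3735.1 + 3204 = 16548.3.
Divide by N: 16548.3 / 4270 = 3.8755... → 3.88.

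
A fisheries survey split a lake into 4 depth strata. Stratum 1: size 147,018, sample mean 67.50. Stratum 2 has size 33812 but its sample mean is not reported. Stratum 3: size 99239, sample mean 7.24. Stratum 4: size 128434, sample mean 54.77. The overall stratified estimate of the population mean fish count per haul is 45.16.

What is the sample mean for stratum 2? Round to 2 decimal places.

22.82

N = 147018 + 33812 + 99239 + 128434 = 408503.
Overall total = μ·N = 45.16·408503 = 18447995.48.
Subtract the known strata: 147018·67.50 + 99239·7.24 + 128434·54.77 = 17676535.54.
Remaining total for stratum 2: 18447995.48 − 17676535.54 = 771459.94.
Divide by its size: 771459.94 / 33812 = 22.8162... → 22.82.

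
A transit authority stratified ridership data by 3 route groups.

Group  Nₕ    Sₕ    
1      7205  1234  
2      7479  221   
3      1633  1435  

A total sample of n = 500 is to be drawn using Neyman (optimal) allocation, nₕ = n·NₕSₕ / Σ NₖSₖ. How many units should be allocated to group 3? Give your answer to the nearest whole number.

91

Σ NₕSₕ = 7205·1234 + 7479·221 + 1633·1435 = 12887184.
Share for 3: 2343355/12887184 = 0.18184.
n_3 = 500 × 0.18184 = 90.918... → 91.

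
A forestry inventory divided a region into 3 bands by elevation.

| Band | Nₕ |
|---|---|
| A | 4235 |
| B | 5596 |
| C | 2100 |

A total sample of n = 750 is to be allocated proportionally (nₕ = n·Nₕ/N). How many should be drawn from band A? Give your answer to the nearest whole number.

N = 4235 + 5596 + 2100 = 11931.
n_A = 750·4235/11931 = 266.218... → 266.

266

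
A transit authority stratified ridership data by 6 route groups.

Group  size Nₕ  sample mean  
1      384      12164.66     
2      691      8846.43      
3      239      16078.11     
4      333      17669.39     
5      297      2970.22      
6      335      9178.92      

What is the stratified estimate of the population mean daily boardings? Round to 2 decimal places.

10736.19

x̄_st = (Σ Nₕx̄ₕ) / (Σ Nₕ) = (384·12164.66 + 691·8846.43 + 239·16078.11 + 333·17669.39 + 297·2970.22 + 335·9178.92) / 2279
= 24467781.27 / 2279 = 10736.1919... → 10736.19.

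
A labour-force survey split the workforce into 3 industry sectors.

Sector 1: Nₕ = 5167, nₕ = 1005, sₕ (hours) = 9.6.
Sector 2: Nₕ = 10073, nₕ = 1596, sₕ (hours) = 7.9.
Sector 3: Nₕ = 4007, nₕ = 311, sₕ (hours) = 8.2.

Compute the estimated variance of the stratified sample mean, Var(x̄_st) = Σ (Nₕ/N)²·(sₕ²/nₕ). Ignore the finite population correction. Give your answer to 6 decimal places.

N = 19247; Wₕ = Nₕ/N.
sector 1: (5167/19247)²·9.6²/1005 = 0.006608870
sector 2: (10073/19247)²·7.9²/1596 = 0.010710577
sector 3: (4007/19247)²·8.2²/311 = 0.009370870
Sum = 0.026690317 → 0.026690.

0.026690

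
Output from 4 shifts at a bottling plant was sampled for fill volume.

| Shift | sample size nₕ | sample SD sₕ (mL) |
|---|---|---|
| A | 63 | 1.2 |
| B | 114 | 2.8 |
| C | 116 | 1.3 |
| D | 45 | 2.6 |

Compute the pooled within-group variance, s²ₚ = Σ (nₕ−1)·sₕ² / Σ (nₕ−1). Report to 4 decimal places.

4.3922

Degrees of freedom: 62 + 113 + 115 + 44 = 334.
Σ(nₕ−1)sₕ² = 62·1.44 + 113·7.84 + 115·1.69 + 44·6.76 = 1466.99.
s²ₚ = 1466.99 / 334 = 4.392186... → 4.3922.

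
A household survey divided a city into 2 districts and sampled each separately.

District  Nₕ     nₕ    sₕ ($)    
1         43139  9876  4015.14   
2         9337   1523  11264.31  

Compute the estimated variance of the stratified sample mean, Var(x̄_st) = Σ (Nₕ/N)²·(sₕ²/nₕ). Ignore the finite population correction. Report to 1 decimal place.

3740.7

N = 52476. Term for each stratum: Wₕ²sₕ²/nₕ.
Var(x̄_st) = 1103.1613 + 2637.5613 = 3740.7225 → 3740.7.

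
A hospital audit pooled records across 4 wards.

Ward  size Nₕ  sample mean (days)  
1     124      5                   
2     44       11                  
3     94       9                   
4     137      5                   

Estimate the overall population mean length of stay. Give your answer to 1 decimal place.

6.6

N = 399; weights Wₕ = Nₕ/N = (0.3108, 0.1103, 0.2356, 0.3434).
x̄_st = Σ Wₕ·x̄ₕ = 0.3108·5 + 0.1103·11 + 0.2356·9 + 0.3434·5 ≈ 6.604...
→ 6.6.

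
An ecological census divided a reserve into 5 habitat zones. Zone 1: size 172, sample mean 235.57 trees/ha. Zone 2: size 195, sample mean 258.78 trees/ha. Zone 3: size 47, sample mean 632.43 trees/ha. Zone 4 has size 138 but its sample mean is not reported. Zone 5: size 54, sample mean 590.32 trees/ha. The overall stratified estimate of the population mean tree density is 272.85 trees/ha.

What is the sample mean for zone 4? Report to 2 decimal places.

92.50

N = 172 + 195 + 47 + 138 + 54 = 606.
Overall total = μ·N = 272.85·606 = 165347.1.
Subtract the known strata: 172·235.57 + 195·258.78 + 47·632.43 + 54·590.32 = 152581.63.
Remaining total for zone 4: 165347.1 − 152581.63 = 12765.47.
Divide by its size: 12765.47 / 138 = 92.5034... → 92.50.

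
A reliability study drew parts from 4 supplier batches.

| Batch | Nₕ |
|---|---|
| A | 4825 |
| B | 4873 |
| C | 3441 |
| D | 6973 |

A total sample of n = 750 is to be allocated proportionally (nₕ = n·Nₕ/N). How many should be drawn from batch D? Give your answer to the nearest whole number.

260

N = 4825 + 4873 + 3441 + 6973 = 20112.
n_D = 750·6973/20112 = 260.031... → 260.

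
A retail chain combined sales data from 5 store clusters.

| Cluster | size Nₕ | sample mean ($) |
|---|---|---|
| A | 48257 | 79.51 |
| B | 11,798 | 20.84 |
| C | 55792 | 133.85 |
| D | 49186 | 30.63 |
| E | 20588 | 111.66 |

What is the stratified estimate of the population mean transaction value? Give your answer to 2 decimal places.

N = 48257 + 11798 + 55792 + 49186 + 20588 = 185621.
Weight each subgroup mean by Nₕ/N and sum.
Σ Nₕx̄ₕ = 48257·79.51 + 11798·20.84 + 55792·133.85 + 49186·30.63 + 20588·111.66 = 3836914.07 + 245870.32 + 7467759.2 + 1506567.18 + 2298856.08 = 15355966.85.
Divide by N: 15355966.85 / 185621 = 82.7275... → 82.73.

82.73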